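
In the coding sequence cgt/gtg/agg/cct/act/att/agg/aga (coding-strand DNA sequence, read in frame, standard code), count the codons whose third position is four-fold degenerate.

Codon 1 CGT (Arg): third position 4-fold.
Codon 2 GTG (Val): third position 4-fold.
Codon 3 AGG (Arg): third position 2-fold.
Codon 4 CCT (Pro): third position 4-fold.
Codon 5 ACT (Thr): third position 4-fold.
Codon 6 ATT (Ile): third position 3-fold.
Codon 7 AGG (Arg): third position 2-fold.
Codon 8 AGA (Arg): third position 2-fold.
Four-fold degenerate third positions: 4.

4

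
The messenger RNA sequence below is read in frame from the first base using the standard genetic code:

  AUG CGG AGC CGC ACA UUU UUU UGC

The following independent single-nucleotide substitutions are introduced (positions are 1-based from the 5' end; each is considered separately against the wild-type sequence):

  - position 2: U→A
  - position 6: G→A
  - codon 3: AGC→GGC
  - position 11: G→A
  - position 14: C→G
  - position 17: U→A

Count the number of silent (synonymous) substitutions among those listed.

1

Codon 1: AUG (Met) → AAG (Lys) — missense.
Codon 2: CGG (Arg) → CGA (Arg) — synonymous.
Codon 3: AGC (Ser) → GGC (Gly) — missense.
Codon 4: CGC (Arg) → CAC (His) — missense.
Codon 5: ACA (Thr) → AGA (Arg) — missense.
Codon 6: UUU (Phe) → UAU (Tyr) — missense.
Synonymous: 1 of 6.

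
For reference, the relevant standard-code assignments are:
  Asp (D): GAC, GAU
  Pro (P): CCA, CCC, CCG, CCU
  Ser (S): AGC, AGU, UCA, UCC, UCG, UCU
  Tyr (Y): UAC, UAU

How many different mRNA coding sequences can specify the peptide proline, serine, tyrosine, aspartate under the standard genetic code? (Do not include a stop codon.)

Pro: 4 codons.
Ser: 6 codons.
Tyr: 2 codons.
Asp: 2 codons.
4 × 6 × 2 × 2 = 96.

96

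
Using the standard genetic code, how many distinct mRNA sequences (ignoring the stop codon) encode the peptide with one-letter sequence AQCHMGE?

Ala: 4 codons.
Gln: 2 codons.
Cys: 2 codons.
His: 2 codons.
Met: 1 codon.
Gly: 4 codons.
Glu: 2 codons.
4 × 2 × 2 × 2 × 1 × 4 × 2 = 256.

256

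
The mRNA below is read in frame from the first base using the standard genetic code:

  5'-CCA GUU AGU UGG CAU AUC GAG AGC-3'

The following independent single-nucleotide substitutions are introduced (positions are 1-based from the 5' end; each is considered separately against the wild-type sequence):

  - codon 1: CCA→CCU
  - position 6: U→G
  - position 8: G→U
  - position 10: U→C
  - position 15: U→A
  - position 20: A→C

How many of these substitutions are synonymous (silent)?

2

Codon 1: CCA (Pro) → CCU (Pro) — synonymous.
Codon 2: GUU (Val) → GUG (Val) — synonymous.
Codon 3: AGU (Ser) → AUU (Ile) — missense.
Codon 4: UGG (Trp) → CGG (Arg) — missense.
Codon 5: CAU (His) → CAA (Gln) — missense.
Codon 7: GAG (Glu) → GCG (Ala) — missense.
Synonymous: 2 of 6.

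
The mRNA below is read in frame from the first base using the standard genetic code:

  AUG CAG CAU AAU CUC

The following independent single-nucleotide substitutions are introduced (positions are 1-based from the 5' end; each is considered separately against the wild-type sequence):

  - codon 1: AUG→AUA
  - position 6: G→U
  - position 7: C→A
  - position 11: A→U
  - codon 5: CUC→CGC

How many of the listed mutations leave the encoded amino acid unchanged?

0

Codon 1: AUG (Met) → AUA (Ile) — missense.
Codon 2: CAG (Gln) → CAU (His) — missense.
Codon 3: CAU (His) → AAU (Asn) — missense.
Codon 4: AAU (Asn) → AUU (Ile) — missense.
Codon 5: CUC (Leu) → CGC (Arg) — missense.
Synonymous: 0 of 5.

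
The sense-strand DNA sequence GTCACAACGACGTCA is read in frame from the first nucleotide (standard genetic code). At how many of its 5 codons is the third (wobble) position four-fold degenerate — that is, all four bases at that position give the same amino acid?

5

Codon 1 GTC (Val): third position 4-fold.
Codon 2 ACA (Thr): third position 4-fold.
Codon 3 ACG (Thr): third position 4-fold.
Codon 4 ACG (Thr): third position 4-fold.
Codon 5 TCA (Ser): third position 4-fold.
Four-fold degenerate third positions: 5.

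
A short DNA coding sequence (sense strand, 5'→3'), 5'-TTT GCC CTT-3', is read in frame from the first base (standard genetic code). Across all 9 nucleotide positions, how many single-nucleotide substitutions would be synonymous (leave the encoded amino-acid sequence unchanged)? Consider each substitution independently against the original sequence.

7

Codon 1 (TTT, Phe): 1 synonymous substitution.
Codon 2 (GCC, Ala): 3 synonymous substitutions.
Codon 3 (CTT, Leu): 3 synonymous substitutions.
Total: 1 + 3 + 3 = 7.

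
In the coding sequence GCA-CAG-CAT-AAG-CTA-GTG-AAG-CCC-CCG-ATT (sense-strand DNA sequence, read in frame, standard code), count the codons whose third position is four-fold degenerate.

Codon 1 GCA (Ala): third position 4-fold.
Codon 2 CAG (Gln): third position 2-fold.
Codon 3 CAT (His): third position 2-fold.
Codon 4 AAG (Lys): third position 2-fold.
Codon 5 CTA (Leu): third position 4-fold.
Codon 6 GTG (Val): third position 4-fold.
Codon 7 AAG (Lys): third position 2-fold.
Codon 8 CCC (Pro): third position 4-fold.
Codon 9 CCG (Pro): third position 4-fold.
Codon 10 ATT (Ile): third position 3-fold.
Four-fold degenerate third positions: 5.

5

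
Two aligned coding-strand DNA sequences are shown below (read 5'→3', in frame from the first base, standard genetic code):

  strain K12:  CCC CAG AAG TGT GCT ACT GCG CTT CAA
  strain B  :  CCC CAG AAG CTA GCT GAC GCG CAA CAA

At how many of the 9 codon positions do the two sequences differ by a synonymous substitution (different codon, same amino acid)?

Codon 1: CCC Pro / CCC Pro — identical.
Codon 2: CAG Gln / CAG Gln — identical.
Codon 3: AAG Lys / AAG Lys — identical.
Codon 4: TGT Cys / CTA Leu — nonsynonymous.
Codon 5: GCT Ala / GCT Ala — identical.
Codon 6: ACT Thr / GAC Asp — nonsynonymous.
Codon 7: GCG Ala / GCG Ala — identical.
Codon 8: CTT Leu / CAA Gln — nonsynonymous.
Codon 9: CAA Gln / CAA Gln — identical.
Synonymous differences: 0.

0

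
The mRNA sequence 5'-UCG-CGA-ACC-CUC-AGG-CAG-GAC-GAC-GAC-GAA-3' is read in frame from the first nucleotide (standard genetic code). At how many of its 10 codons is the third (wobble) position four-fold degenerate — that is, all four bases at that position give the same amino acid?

4

Codon 1 UCG (Ser): third position 4-fold.
Codon 2 CGA (Arg): third position 4-fold.
Codon 3 ACC (Thr): third position 4-fold.
Codon 4 CUC (Leu): third position 4-fold.
Codon 5 AGG (Arg): third position 2-fold.
Codon 6 CAG (Gln): third position 2-fold.
Codon 7 GAC (Asp): third position 2-fold.
Codon 8 GAC (Asp): third position 2-fold.
Codon 9 GAC (Asp): third position 2-fold.
Codon 10 GAA (Glu): third position 2-fold.
Four-fold degenerate third positions: 4.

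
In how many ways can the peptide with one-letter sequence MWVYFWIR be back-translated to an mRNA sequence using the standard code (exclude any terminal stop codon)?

Met: 1 codon.
Trp: 1 codon.
Val: 4 codons.
Tyr: 2 codons.
Phe: 2 codons.
Trp: 1 codon.
Ile: 3 codons.
Arg: 6 codons.
1 × 1 × 4 × 2 × 2 × 1 × 3 × 6 = 288.

288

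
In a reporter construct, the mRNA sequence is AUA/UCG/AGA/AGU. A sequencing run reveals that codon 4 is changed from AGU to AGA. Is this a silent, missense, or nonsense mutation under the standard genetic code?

Position 12 falls in codon 4: AGU → Ser.
After the substitution the codon is AGA → Arg.
Ser ≠ Arg, so this is a missense mutation.

missense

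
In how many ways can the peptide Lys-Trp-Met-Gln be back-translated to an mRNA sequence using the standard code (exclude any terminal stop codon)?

Lys: 2 codons.
Trp: 1 codon.
Met: 1 codon.
Gln: 2 codons.
2 × 1 × 1 × 2 = 4.

4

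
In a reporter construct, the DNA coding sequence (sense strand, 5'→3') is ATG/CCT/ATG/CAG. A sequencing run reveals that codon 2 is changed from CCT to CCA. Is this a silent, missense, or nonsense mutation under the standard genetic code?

Position 6 falls in codon 2: CCT → Pro.
After the substitution the codon is CCA → Pro.
Both encode Pro, so the change is synonymous.

silent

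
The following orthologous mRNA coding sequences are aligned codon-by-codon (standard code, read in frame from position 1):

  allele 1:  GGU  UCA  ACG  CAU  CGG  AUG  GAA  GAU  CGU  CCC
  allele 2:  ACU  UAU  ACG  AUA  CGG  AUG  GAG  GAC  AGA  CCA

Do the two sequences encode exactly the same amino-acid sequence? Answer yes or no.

no

Codon 1: GGU Gly / ACU Thr — nonsynonymous.
Codon 2: UCA Ser / UAU Tyr — nonsynonymous.
Codon 3: ACG Thr / ACG Thr — identical.
Codon 4: CAU His / AUA Ile — nonsynonymous.
Codon 5: CGG Arg / CGG Arg — identical.
Codon 6: AUG Met / AUG Met — identical.
Codon 7: GAA Glu / GAG Glu — synonymous.
Codon 8: GAU Asp / GAC Asp — synonymous.
Codon 9: CGU Arg / AGA Arg — synonymous.
Codon 10: CCC Pro / CCA Pro — synonymous.
Nonsynonymous differences: 3 → different protein.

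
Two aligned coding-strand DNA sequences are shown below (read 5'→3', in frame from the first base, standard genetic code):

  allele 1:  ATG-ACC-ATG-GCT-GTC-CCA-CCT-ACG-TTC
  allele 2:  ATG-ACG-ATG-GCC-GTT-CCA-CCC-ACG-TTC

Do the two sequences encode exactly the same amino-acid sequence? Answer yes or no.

yes

Codon 1: ATG Met / ATG Met — identical.
Codon 2: ACC Thr / ACG Thr — synonymous.
Codon 3: ATG Met / ATG Met — identical.
Codon 4: GCT Ala / GCC Ala — synonymous.
Codon 5: GTC Val / GTT Val — synonymous.
Codon 6: CCA Pro / CCA Pro — identical.
Codon 7: CCT Pro / CCC Pro — synonymous.
Codon 8: ACG Thr / ACG Thr — identical.
Codon 9: TTC Phe / TTC Phe — identical.
Nonsynonymous differences: 0 → same protein.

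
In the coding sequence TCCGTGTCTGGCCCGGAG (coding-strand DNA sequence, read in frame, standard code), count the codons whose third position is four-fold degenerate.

5

Codon 1 TCC (Ser): third position 4-fold.
Codon 2 GTG (Val): third position 4-fold.
Codon 3 TCT (Ser): third position 4-fold.
Codon 4 GGC (Gly): third position 4-fold.
Codon 5 CCG (Pro): third position 4-fold.
Codon 6 GAG (Glu): third position 2-fold.
Four-fold degenerate third positions: 5.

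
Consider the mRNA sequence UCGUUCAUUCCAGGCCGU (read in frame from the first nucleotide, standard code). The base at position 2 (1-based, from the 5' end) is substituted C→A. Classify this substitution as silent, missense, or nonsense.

nonsense

Position 2 falls in codon 1: UCG → Ser.
After the substitution the codon is UAG → Stop.
The new codon is a stop codon, so this is a nonsense mutation.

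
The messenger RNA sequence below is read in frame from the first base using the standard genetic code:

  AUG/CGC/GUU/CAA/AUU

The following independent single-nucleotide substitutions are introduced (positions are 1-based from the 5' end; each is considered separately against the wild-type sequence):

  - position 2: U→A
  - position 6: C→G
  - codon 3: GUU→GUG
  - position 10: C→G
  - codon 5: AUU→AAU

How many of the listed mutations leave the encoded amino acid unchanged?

Codon 1: AUG (Met) → AAG (Lys) — missense.
Codon 2: CGC (Arg) → CGG (Arg) — synonymous.
Codon 3: GUU (Val) → GUG (Val) — synonymous.
Codon 4: CAA (Gln) → GAA (Glu) — missense.
Codon 5: AUU (Ile) → AAU (Asn) — missense.
Synonymous: 2 of 5.

2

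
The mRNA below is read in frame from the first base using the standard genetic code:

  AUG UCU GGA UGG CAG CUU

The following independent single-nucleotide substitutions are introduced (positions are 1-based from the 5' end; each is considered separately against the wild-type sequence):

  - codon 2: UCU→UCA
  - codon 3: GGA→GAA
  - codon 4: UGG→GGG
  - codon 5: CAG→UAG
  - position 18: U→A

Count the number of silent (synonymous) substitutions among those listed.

2

Codon 2: UCU (Ser) → UCA (Ser) — synonymous.
Codon 3: GGA (Gly) → GAA (Glu) — missense.
Codon 4: UGG (Trp) → GGG (Gly) — missense.
Codon 5: CAG (Gln) → UAG (Stop) — nonsense.
Codon 6: CUU (Leu) → CUA (Leu) — synonymous.
Synonymous: 2 of 5.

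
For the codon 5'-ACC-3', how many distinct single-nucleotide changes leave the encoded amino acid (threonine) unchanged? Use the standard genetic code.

3

Position 1: none → 0 synonymous.
Position 2: none → 0 synonymous.
Position 3: ACU, ACA, ACG → 3 synonymous.
Total: 0 + 0 + 3 = 3.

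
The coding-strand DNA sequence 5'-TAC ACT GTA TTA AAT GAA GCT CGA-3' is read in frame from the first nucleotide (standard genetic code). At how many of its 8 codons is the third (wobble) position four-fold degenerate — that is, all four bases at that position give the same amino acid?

Codon 1 TAC (Tyr): third position 2-fold.
Codon 2 ACT (Thr): third position 4-fold.
Codon 3 GTA (Val): third position 4-fold.
Codon 4 TTA (Leu): third position 2-fold.
Codon 5 AAT (Asn): third position 2-fold.
Codon 6 GAA (Glu): third position 2-fold.
Codon 7 GCT (Ala): third position 4-fold.
Codon 8 CGA (Arg): third position 4-fold.
Four-fold degenerate third positions: 4.

4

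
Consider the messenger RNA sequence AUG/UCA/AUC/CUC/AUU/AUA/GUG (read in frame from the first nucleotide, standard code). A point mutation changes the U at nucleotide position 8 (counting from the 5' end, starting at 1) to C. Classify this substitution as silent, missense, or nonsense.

missense

Position 8 falls in codon 3: AUC → Ile.
After the substitution the codon is ACC → Thr.
Ile ≠ Thr, so this is a missense mutation.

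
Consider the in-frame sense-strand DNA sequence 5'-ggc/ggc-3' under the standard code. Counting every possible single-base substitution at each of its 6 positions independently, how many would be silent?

6

Codon 1 (GGC, Gly): 3 synonymous substitutions.
Codon 2 (GGC, Gly): 3 synonymous substitutions.
Total: 3 + 3 = 6.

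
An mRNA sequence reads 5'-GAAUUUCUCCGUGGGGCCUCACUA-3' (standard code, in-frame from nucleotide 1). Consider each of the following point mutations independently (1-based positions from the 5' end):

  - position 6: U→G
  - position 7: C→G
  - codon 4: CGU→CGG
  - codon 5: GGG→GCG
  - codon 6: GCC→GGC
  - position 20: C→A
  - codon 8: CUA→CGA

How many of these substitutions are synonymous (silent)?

1

Codon 2: UUU (Phe) → UUG (Leu) — missense.
Codon 3: CUC (Leu) → GUC (Val) — missense.
Codon 4: CGU (Arg) → CGG (Arg) — synonymous.
Codon 5: GGG (Gly) → GCG (Ala) — missense.
Codon 6: GCC (Ala) → GGC (Gly) — missense.
Codon 7: UCA (Ser) → UAA (Stop) — nonsense.
Codon 8: CUA (Leu) → CGA (Arg) — missense.
Synonymous: 1 of 7.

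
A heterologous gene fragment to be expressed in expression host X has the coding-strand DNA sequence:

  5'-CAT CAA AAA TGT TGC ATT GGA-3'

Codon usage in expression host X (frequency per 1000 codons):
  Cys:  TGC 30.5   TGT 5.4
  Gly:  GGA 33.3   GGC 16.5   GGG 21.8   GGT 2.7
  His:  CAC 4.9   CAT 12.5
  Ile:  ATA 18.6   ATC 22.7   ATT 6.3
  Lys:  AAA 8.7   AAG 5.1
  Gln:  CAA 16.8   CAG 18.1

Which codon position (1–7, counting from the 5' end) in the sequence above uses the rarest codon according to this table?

Codon 1 CAT (His): 12.5 per 1000.
Codon 2 CAA (Gln): 16.8 per 1000.
Codon 3 AAA (Lys): 8.7 per 1000.
Codon 4 TGT (Cys): 5.4 per 1000.
Codon 5 TGC (Cys): 30.5 per 1000.
Codon 6 ATT (Ile): 6.3 per 1000.
Codon 7 GGA (Gly): 33.3 per 1000.
Lowest frequency is 5.4 at codon 4.

4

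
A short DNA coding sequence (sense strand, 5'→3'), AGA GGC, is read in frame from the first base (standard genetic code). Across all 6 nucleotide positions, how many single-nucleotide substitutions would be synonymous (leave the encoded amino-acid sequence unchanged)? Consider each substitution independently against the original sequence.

5

Codon 1 (AGA, Arg): 2 synonymous substitutions.
Codon 2 (GGC, Gly): 3 synonymous substitutions.
Total: 2 + 3 = 5.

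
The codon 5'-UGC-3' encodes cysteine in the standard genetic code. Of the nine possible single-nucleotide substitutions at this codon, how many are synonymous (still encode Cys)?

Position 1: none → 0 synonymous.
Position 2: none → 0 synonymous.
Position 3: UGU → 1 synonymous.
Total: 0 + 0 + 1 = 1.

1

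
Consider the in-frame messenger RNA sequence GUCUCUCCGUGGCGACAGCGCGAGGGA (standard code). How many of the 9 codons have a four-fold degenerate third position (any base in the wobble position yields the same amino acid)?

Codon 1 GUC (Val): third position 4-fold.
Codon 2 UCU (Ser): third position 4-fold.
Codon 3 CCG (Pro): third position 4-fold.
Codon 4 UGG (Trp): third position 1-fold.
Codon 5 CGA (Arg): third position 4-fold.
Codon 6 CAG (Gln): third position 2-fold.
Codon 7 CGC (Arg): third position 4-fold.
Codon 8 GAG (Glu): third position 2-fold.
Codon 9 GGA (Gly): third position 4-fold.
Four-fold degenerate third positions: 6.

6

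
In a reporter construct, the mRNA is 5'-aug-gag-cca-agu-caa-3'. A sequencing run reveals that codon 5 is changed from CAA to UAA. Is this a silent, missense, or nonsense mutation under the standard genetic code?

nonsense

Position 13 falls in codon 5: CAA → Gln.
After the substitution the codon is UAA → Stop.
The new codon is a stop codon, so this is a nonsense mutation.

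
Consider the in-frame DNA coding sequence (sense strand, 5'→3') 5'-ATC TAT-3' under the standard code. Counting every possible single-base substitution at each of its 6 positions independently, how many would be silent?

Codon 1 (ATC, Ile): 2 synonymous substitutions.
Codon 2 (TAT, Tyr): 1 synonymous substitution.
Total: 2 + 1 = 3.

3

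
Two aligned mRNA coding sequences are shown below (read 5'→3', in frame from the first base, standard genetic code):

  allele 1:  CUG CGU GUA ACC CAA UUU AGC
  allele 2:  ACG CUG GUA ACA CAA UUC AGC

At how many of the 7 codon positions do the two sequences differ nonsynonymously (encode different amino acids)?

2

Codon 1: CUG Leu / ACG Thr — nonsynonymous.
Codon 2: CGU Arg / CUG Leu — nonsynonymous.
Codon 3: GUA Val / GUA Val — identical.
Codon 4: ACC Thr / ACA Thr — synonymous.
Codon 5: CAA Gln / CAA Gln — identical.
Codon 6: UUU Phe / UUC Phe — synonymous.
Codon 7: AGC Ser / AGC Ser — identical.
Nonsynonymous differences: 2.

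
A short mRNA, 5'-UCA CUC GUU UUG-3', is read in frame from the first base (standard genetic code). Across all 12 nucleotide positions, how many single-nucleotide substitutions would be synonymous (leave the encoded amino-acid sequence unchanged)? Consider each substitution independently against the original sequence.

Codon 1 (UCA, Ser): 3 synonymous substitutions.
Codon 2 (CUC, Leu): 3 synonymous substitutions.
Codon 3 (GUU, Val): 3 synonymous substitutions.
Codon 4 (UUG, Leu): 2 synonymous substitutions.
Total: 3 + 3 + 3 + 2 = 11.

11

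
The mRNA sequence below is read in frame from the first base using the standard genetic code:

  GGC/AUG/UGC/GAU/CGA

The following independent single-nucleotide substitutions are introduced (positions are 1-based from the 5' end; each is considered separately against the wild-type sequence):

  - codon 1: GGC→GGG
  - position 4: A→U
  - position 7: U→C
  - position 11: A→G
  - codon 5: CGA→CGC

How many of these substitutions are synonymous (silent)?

2

Codon 1: GGC (Gly) → GGG (Gly) — synonymous.
Codon 2: AUG (Met) → UUG (Leu) — missense.
Codon 3: UGC (Cys) → CGC (Arg) — missense.
Codon 4: GAU (Asp) → GGU (Gly) — missense.
Codon 5: CGA (Arg) → CGC (Arg) — synonymous.
Synonymous: 2 of 5.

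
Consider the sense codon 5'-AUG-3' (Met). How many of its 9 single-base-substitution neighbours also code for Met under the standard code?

Position 1: none → 0 synonymous.
Position 2: none → 0 synonymous.
Position 3: none → 0 synonymous.
Total: 0 + 0 + 0 = 0.

0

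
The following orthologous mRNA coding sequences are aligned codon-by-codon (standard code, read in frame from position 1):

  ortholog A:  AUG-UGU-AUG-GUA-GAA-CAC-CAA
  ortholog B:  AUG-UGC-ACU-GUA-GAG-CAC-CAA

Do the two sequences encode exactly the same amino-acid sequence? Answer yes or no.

Codon 1: AUG Met / AUG Met — identical.
Codon 2: UGU Cys / UGC Cys — synonymous.
Codon 3: AUG Met / ACU Thr — nonsynonymous.
Codon 4: GUA Val / GUA Val — identical.
Codon 5: GAA Glu / GAG Glu — synonymous.
Codon 6: CAC His / CAC His — identical.
Codon 7: CAA Gln / CAA Gln — identical.
Nonsynonymous differences: 1 → different protein.

no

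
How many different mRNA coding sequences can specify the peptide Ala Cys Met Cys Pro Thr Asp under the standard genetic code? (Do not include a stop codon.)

Ala: 4 codons.
Cys: 2 codons.
Met: 1 codon.
Cys: 2 codons.
Pro: 4 codons.
Thr: 4 codons.
Asp: 2 codons.
4 × 2 × 1 × 2 × 4 × 4 × 2 = 512.

512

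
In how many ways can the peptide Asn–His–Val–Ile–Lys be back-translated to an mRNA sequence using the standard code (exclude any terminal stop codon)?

96

Asn: 2 codons.
His: 2 codons.
Val: 4 codons.
Ile: 3 codons.
Lys: 2 codons.
2 × 2 × 4 × 3 × 2 = 96.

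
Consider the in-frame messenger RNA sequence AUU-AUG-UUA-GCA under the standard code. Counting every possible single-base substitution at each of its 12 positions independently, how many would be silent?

Codon 1 (AUU, Ile): 2 synonymous substitutions.
Codon 2 (AUG, Met): 0 synonymous substitutions.
Codon 3 (UUA, Leu): 2 synonymous substitutions.
Codon 4 (GCA, Ala): 3 synonymous substitutions.
Total: 2 + 0 + 2 + 3 = 7.

7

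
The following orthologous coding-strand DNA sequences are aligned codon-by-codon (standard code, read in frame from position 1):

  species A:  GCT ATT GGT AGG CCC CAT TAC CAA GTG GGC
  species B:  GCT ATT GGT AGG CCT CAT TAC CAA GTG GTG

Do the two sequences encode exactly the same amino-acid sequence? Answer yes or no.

Codon 1: GCT Ala / GCT Ala — identical.
Codon 2: ATT Ile / ATT Ile — identical.
Codon 3: GGT Gly / GGT Gly — identical.
Codon 4: AGG Arg / AGG Arg — identical.
Codon 5: CCC Pro / CCT Pro — synonymous.
Codon 6: CAT His / CAT His — identical.
Codon 7: TAC Tyr / TAC Tyr — identical.
Codon 8: CAA Gln / CAA Gln — identical.
Codon 9: GTG Val / GTG Val — identical.
Codon 10: GGC Gly / GTG Val — nonsynonymous.
Nonsynonymous differences: 1 → different protein.

no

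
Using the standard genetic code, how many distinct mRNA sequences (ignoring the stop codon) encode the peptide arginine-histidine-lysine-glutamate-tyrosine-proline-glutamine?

Arg: 6 codons.
His: 2 codons.
Lys: 2 codons.
Glu: 2 codons.
Tyr: 2 codons.
Pro: 4 codons.
Gln: 2 codons.
6 × 2 × 2 × 2 × 2 × 4 × 2 = 768.

768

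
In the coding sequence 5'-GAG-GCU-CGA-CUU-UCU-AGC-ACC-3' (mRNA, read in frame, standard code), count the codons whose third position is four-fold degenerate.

Codon 1 GAG (Glu): third position 2-fold.
Codon 2 GCU (Ala): third position 4-fold.
Codon 3 CGA (Arg): third position 4-fold.
Codon 4 CUU (Leu): third position 4-fold.
Codon 5 UCU (Ser): third position 4-fold.
Codon 6 AGC (Ser): third position 2-fold.
Codon 7 ACC (Thr): third position 4-fold.
Four-fold degenerate third positions: 5.

5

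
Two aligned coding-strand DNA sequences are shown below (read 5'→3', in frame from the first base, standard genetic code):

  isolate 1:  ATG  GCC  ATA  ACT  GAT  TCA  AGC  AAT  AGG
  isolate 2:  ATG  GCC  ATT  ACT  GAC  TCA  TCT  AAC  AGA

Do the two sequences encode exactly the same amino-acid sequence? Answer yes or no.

yes

Codon 1: ATG Met / ATG Met — identical.
Codon 2: GCC Ala / GCC Ala — identical.
Codon 3: ATA Ile / ATT Ile — synonymous.
Codon 4: ACT Thr / ACT Thr — identical.
Codon 5: GAT Asp / GAC Asp — synonymous.
Codon 6: TCA Ser / TCA Ser — identical.
Codon 7: AGC Ser / TCT Ser — synonymous.
Codon 8: AAT Asn / AAC Asn — synonymous.
Codon 9: AGG Arg / AGA Arg — synonymous.
Nonsynonymous differences: 0 → same protein.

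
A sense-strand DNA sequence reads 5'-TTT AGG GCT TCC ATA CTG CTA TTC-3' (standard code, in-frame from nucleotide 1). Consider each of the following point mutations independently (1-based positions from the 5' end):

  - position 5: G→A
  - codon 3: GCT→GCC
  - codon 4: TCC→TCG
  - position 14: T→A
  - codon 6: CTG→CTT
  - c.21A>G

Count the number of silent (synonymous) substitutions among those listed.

Codon 2: AGG (Arg) → AAG (Lys) — missense.
Codon 3: GCT (Ala) → GCC (Ala) — synonymous.
Codon 4: TCC (Ser) → TCG (Ser) — synonymous.
Codon 5: ATA (Ile) → AAA (Lys) — missense.
Codon 6: CTG (Leu) → CTT (Leu) — synonymous.
Codon 7: CTA (Leu) → CTG (Leu) — synonymous.
Synonymous: 4 of 6.

4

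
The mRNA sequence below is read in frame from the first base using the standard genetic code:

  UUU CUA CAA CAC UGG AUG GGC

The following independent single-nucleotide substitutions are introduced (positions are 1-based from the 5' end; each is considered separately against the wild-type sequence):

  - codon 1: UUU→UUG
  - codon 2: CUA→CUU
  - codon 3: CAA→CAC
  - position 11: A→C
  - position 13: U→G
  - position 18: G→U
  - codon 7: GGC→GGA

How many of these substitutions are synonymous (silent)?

2

Codon 1: UUU (Phe) → UUG (Leu) — missense.
Codon 2: CUA (Leu) → CUU (Leu) — synonymous.
Codon 3: CAA (Gln) → CAC (His) — missense.
Codon 4: CAC (His) → CCC (Pro) — missense.
Codon 5: UGG (Trp) → GGG (Gly) — missense.
Codon 6: AUG (Met) → AUU (Ile) — missense.
Codon 7: GGC (Gly) → GGA (Gly) — synonymous.
Synonymous: 2 of 7.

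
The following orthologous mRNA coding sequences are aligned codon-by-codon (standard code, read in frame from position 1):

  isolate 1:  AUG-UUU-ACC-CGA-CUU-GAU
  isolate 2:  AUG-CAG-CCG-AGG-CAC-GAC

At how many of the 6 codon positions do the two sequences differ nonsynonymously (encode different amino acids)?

Codon 1: AUG Met / AUG Met — identical.
Codon 2: UUU Phe / CAG Gln — nonsynonymous.
Codon 3: ACC Thr / CCG Pro — nonsynonymous.
Codon 4: CGA Arg / AGG Arg — synonymous.
Codon 5: CUU Leu / CAC His — nonsynonymous.
Codon 6: GAU Asp / GAC Asp — synonymous.
Nonsynonymous differences: 3.

3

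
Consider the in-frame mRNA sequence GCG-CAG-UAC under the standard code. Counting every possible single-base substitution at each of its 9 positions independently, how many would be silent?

5

Codon 1 (GCG, Ala): 3 synonymous substitutions.
Codon 2 (CAG, Gln): 1 synonymous substitution.
Codon 3 (UAC, Tyr): 1 synonymous substitution.
Total: 3 + 1 + 1 = 5.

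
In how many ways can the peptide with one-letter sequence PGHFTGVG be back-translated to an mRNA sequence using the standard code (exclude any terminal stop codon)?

Pro: 4 codons.
Gly: 4 codons.
His: 2 codons.
Phe: 2 codons.
Thr: 4 codons.
Gly: 4 codons.
Val: 4 codons.
Gly: 4 codons.
4 × 4 × 2 × 2 × 4 × 4 × 4 × 4 = 16384.

16384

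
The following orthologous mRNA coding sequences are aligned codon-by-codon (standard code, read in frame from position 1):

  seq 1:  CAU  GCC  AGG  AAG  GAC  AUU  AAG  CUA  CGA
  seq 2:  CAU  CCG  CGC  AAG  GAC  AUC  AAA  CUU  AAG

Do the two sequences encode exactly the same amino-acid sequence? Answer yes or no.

Codon 1: CAU His / CAU His — identical.
Codon 2: GCC Ala / CCG Pro — nonsynonymous.
Codon 3: AGG Arg / CGC Arg — synonymous.
Codon 4: AAG Lys / AAG Lys — identical.
Codon 5: GAC Asp / GAC Asp — identical.
Codon 6: AUU Ile / AUC Ile — synonymous.
Codon 7: AAG Lys / AAA Lys — synonymous.
Codon 8: CUA Leu / CUU Leu — synonymous.
Codon 9: CGA Arg / AAG Lys — nonsynonymous.
Nonsynonymous differences: 2 → different protein.

no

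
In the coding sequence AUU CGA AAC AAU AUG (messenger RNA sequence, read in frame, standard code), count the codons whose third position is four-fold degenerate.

Codon 1 AUU (Ile): third position 3-fold.
Codon 2 CGA (Arg): third position 4-fold.
Codon 3 AAC (Asn): third position 2-fold.
Codon 4 AAU (Asn): third position 2-fold.
Codon 5 AUG (Met): third position 1-fold.
Four-fold degenerate third positions: 1.

1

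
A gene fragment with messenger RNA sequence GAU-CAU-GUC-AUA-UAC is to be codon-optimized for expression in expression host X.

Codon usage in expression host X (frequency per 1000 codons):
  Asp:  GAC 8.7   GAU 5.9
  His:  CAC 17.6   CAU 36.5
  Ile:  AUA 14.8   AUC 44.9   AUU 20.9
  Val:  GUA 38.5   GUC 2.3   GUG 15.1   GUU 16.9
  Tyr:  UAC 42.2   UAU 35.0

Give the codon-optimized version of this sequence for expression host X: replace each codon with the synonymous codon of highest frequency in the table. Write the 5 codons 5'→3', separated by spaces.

GAC CAU GUA AUC UAC

Codon 1 (Asp): best is GAC at 8.7.
Codon 2 (His): best is CAU at 36.5.
Codon 3 (Val): best is GUA at 38.5.
Codon 4 (Ile): best is AUC at 44.9.
Codon 5 (Tyr): best is UAC at 42.2.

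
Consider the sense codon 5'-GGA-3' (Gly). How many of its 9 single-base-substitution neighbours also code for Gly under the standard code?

3

Position 1: none → 0 synonymous.
Position 2: none → 0 synonymous.
Position 3: GGU, GGC, GGG → 3 synonymous.
Total: 0 + 0 + 3 = 3.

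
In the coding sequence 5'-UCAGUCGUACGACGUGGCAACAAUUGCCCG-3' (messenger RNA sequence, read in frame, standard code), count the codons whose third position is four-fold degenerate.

7

Codon 1 UCA (Ser): third position 4-fold.
Codon 2 GUC (Val): third position 4-fold.
Codon 3 GUA (Val): third position 4-fold.
Codon 4 CGA (Arg): third position 4-fold.
Codon 5 CGU (Arg): third position 4-fold.
Codon 6 GGC (Gly): third position 4-fold.
Codon 7 AAC (Asn): third position 2-fold.
Codon 8 AAU (Asn): third position 2-fold.
Codon 9 UGC (Cys): third position 2-fold.
Codon 10 CCG (Pro): third position 4-fold.
Four-fold degenerate third positions: 7.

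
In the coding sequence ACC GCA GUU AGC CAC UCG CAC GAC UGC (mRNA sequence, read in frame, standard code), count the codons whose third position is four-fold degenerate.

Codon 1 ACC (Thr): third position 4-fold.
Codon 2 GCA (Ala): third position 4-fold.
Codon 3 GUU (Val): third position 4-fold.
Codon 4 AGC (Ser): third position 2-fold.
Codon 5 CAC (His): third position 2-fold.
Codon 6 UCG (Ser): third position 4-fold.
Codon 7 CAC (His): third position 2-fold.
Codon 8 GAC (Asp): third position 2-fold.
Codon 9 UGC (Cys): third position 2-fold.
Four-fold degenerate third positions: 4.

4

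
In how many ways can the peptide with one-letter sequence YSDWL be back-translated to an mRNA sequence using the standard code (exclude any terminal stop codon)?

144

Tyr: 2 codons.
Ser: 6 codons.
Asp: 2 codons.
Trp: 1 codon.
Leu: 6 codons.
2 × 6 × 2 × 1 × 6 = 144.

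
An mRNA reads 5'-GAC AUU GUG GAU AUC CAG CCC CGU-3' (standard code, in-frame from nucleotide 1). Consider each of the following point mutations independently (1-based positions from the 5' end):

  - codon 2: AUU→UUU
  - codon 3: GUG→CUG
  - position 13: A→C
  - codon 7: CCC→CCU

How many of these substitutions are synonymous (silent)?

1

Codon 2: AUU (Ile) → UUU (Phe) — missense.
Codon 3: GUG (Val) → CUG (Leu) — missense.
Codon 5: AUC (Ile) → CUC (Leu) — missense.
Codon 7: CCC (Pro) → CCU (Pro) — synonymous.
Synonymous: 1 of 4.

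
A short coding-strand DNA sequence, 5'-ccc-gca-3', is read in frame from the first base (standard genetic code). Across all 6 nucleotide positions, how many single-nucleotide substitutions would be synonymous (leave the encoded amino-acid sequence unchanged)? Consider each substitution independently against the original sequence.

Codon 1 (CCC, Pro): 3 synonymous substitutions.
Codon 2 (GCA, Ala): 3 synonymous substitutions.
Total: 3 + 3 = 6.

6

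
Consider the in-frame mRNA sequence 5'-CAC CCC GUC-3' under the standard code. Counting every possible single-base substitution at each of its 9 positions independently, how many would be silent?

7

Codon 1 (CAC, His): 1 synonymous substitution.
Codon 2 (CCC, Pro): 3 synonymous substitutions.
Codon 3 (GUC, Val): 3 synonymous substitutions.
Total: 1 + 3 + 3 = 7.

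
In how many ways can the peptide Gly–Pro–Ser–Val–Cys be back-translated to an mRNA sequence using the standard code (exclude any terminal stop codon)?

Gly: 4 codons.
Pro: 4 codons.
Ser: 6 codons.
Val: 4 codons.
Cys: 2 codons.
4 × 4 × 6 × 4 × 2 = 768.

768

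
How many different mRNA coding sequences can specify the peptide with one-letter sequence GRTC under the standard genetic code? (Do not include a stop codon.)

192

Gly: 4 codons.
Arg: 6 codons.
Thr: 4 codons.
Cys: 2 codons.
4 × 6 × 4 × 2 = 192.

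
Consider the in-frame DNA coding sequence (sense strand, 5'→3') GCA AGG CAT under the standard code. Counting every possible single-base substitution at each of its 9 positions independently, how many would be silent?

Codon 1 (GCA, Ala): 3 synonymous substitutions.
Codon 2 (AGG, Arg): 2 synonymous substitutions.
Codon 3 (CAT, His): 1 synonymous substitution.
Total: 3 + 2 + 1 = 6.

6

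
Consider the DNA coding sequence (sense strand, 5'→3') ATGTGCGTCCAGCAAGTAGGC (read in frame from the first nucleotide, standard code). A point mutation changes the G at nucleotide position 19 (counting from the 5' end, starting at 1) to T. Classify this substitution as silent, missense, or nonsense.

Position 19 falls in codon 7: GGC → Gly.
After the substitution the codon is TGC → Cys.
Gly ≠ Cys, so this is a missense mutation.

missense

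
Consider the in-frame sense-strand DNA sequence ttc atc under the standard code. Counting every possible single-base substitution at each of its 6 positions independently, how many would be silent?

3

Codon 1 (TTC, Phe): 1 synonymous substitution.
Codon 2 (ATC, Ile): 2 synonymous substitutions.
Total: 1 + 2 = 3.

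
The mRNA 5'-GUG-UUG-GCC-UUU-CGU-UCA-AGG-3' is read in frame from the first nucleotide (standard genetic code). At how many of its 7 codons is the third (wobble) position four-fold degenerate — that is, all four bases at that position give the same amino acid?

4

Codon 1 GUG (Val): third position 4-fold.
Codon 2 UUG (Leu): third position 2-fold.
Codon 3 GCC (Ala): third position 4-fold.
Codon 4 UUU (Phe): third position 2-fold.
Codon 5 CGU (Arg): third position 4-fold.
Codon 6 UCA (Ser): third position 4-fold.
Codon 7 AGG (Arg): third position 2-fold.
Four-fold degenerate third positions: 4.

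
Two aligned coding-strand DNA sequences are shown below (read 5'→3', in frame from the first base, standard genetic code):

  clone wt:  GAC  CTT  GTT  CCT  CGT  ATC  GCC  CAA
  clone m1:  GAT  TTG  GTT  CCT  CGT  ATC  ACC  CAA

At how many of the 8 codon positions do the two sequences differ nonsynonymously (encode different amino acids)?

1

Codon 1: GAC Asp / GAT Asp — synonymous.
Codon 2: CTT Leu / TTG Leu — synonymous.
Codon 3: GTT Val / GTT Val — identical.
Codon 4: CCT Pro / CCT Pro — identical.
Codon 5: CGT Arg / CGT Arg — identical.
Codon 6: ATC Ile / ATC Ile — identical.
Codon 7: GCC Ala / ACC Thr — nonsynonymous.
Codon 8: CAA Gln / CAA Gln — identical.
Nonsynonymous differences: 1.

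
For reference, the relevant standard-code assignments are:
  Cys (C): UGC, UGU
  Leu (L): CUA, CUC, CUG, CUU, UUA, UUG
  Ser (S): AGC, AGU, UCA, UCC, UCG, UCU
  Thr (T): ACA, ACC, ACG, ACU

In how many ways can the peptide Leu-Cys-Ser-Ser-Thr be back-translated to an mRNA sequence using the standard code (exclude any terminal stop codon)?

1728

Leu: 6 codons.
Cys: 2 codons.
Ser: 6 codons.
Ser: 6 codons.
Thr: 4 codons.
6 × 2 × 6 × 6 × 4 = 1728.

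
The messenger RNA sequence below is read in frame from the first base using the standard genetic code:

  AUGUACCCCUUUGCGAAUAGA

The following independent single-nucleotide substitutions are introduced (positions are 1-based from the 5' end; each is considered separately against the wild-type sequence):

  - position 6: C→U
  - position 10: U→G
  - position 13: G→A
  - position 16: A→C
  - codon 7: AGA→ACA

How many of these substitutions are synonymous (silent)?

1

Codon 2: UAC (Tyr) → UAU (Tyr) — synonymous.
Codon 4: UUU (Phe) → GUU (Val) — missense.
Codon 5: GCG (Ala) → ACG (Thr) — missense.
Codon 6: AAU (Asn) → CAU (His) — missense.
Codon 7: AGA (Arg) → ACA (Thr) — missense.
Synonymous: 1 of 5.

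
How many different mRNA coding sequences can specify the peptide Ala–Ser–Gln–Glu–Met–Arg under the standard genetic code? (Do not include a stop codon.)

576

Ala: 4 codons.
Ser: 6 codons.
Gln: 2 codons.
Glu: 2 codons.
Met: 1 codon.
Arg: 6 codons.
4 × 6 × 2 × 2 × 1 × 6 = 576.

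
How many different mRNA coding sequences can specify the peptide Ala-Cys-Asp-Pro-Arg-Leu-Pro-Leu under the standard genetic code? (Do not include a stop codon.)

Ala: 4 codons.
Cys: 2 codons.
Asp: 2 codons.
Pro: 4 codons.
Arg: 6 codons.
Leu: 6 codons.
Pro: 4 codons.
Leu: 6 codons.
4 × 2 × 2 × 4 × 6 × 6 × 4 × 6 = 55296.

55296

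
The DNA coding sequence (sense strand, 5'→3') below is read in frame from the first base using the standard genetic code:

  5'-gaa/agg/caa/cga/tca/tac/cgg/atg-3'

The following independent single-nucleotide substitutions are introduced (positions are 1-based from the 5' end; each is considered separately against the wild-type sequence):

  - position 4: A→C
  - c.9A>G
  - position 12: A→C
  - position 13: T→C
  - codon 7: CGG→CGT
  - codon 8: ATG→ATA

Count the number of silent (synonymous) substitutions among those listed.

Codon 2: AGG (Arg) → CGG (Arg) — synonymous.
Codon 3: CAA (Gln) → CAG (Gln) — synonymous.
Codon 4: CGA (Arg) → CGC (Arg) — synonymous.
Codon 5: TCA (Ser) → CCA (Pro) — missense.
Codon 7: CGG (Arg) → CGT (Arg) — synonymous.
Codon 8: ATG (Met) → ATA (Ile) — missense.
Synonymous: 4 of 6.

4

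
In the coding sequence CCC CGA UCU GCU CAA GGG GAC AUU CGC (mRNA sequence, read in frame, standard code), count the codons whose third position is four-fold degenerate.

6

Codon 1 CCC (Pro): third position 4-fold.
Codon 2 CGA (Arg): third position 4-fold.
Codon 3 UCU (Ser): third position 4-fold.
Codon 4 GCU (Ala): third position 4-fold.
Codon 5 CAA (Gln): third position 2-fold.
Codon 6 GGG (Gly): third position 4-fold.
Codon 7 GAC (Asp): third position 2-fold.
Codon 8 AUU (Ile): third position 3-fold.
Codon 9 CGC (Arg): third position 4-fold.
Four-fold degenerate third positions: 6.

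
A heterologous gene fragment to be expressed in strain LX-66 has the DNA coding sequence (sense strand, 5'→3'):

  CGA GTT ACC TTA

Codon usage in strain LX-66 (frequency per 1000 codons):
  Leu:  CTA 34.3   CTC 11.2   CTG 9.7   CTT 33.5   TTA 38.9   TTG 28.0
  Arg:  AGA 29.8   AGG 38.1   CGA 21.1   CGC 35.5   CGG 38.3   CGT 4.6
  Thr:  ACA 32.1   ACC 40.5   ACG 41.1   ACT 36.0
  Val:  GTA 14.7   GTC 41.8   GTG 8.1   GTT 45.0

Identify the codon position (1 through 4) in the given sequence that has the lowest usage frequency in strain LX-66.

Codon 1 CGA (Arg): 21.1 per 1000.
Codon 2 GTT (Val): 45.0 per 1000.
Codon 3 ACC (Thr): 40.5 per 1000.
Codon 4 TTA (Leu): 38.9 per 1000.
Lowest frequency is 21.1 at codon 1.

1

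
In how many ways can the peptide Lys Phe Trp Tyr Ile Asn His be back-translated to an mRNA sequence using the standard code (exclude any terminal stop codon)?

96

Lys: 2 codons.
Phe: 2 codons.
Trp: 1 codon.
Tyr: 2 codons.
Ile: 3 codons.
Asn: 2 codons.
His: 2 codons.
2 × 2 × 1 × 2 × 3 × 2 × 2 = 96.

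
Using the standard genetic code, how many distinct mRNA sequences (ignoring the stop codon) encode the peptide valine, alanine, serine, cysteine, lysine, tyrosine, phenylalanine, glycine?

6144

Val: 4 codons.
Ala: 4 codons.
Ser: 6 codons.
Cys: 2 codons.
Lys: 2 codons.
Tyr: 2 codons.
Phe: 2 codons.
Gly: 4 codons.
4 × 4 × 6 × 2 × 2 × 2 × 2 × 4 = 6144.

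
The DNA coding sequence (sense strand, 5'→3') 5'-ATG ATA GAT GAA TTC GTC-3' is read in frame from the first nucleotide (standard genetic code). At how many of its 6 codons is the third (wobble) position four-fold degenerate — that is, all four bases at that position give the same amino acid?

1

Codon 1 ATG (Met): third position 1-fold.
Codon 2 ATA (Ile): third position 3-fold.
Codon 3 GAT (Asp): third position 2-fold.
Codon 4 GAA (Glu): third position 2-fold.
Codon 5 TTC (Phe): third position 2-fold.
Codon 6 GTC (Val): third position 4-fold.
Four-fold degenerate third positions: 1.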